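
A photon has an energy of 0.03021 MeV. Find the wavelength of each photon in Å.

0.410 Å

(h = 6.62607015 × 10^-34 J·s, c = 2.99792458 × 10^8 m/s, 1 eV = 1.602176634 × 10^-19 J.)
In SI units: E = 0.03021 MeV = 4.8402 × 10^-15 J.
The photon relation is λ = hc/E, giving λ = 4.104 × 10^-11 m.
Converting to Å: λ = 0.4104 Å ≈ 0.410 Å.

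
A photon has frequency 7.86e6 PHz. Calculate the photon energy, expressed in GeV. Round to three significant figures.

0.0325 GeV

Use h = 6.62607015e-34 J·s, 1 eV = 1.602176634e-19 J.
First convert: f = 7.86e6 PHz = 7.86e21 Hz.
The photon relation is E = hf, giving E = 5.208e-12 J.
Converting to GeV: E = 0.03251 GeV ≈ 0.0325 GeV.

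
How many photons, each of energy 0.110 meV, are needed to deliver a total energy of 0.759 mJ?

Per-photon energy: E = 1.762 × 10^-23 J (from energy = 0.110 meV).
N = E_total / E_photon = 7.59 × 10^-4 J / 1.762 × 10^-23 J = 4.31 × 10^19.

4.31 × 10^19 photons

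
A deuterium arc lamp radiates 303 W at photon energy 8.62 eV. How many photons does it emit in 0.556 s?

1.22 × 10^20 photons

Total energy: E_total = P·t = 303 × 0.556 = 168.5 J.
Per-photon energy: E = 1.381 × 10^-18 J.
N = E_total / E_photon = 1.22 × 10^20.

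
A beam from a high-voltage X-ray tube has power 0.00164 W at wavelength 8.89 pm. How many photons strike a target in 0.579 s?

Total energy: E_total = P·t = 0.00164 × 0.579 = 9.496 × 10^-4 J.
Per-photon energy: E = 2.234 × 10^-14 J.
N = E_total / E_photon = 4.25 × 10^10.

4.25 × 10^10 photons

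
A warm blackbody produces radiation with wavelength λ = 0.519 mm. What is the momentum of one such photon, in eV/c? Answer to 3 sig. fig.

In SI units: λ = 0.519 mm = 5.19 × 10^-4 m.
For a photon p = h/λ, so p = 1.277 × 10^-30 kg·m/s.
Converting to eV/c: p = 0.002389 eV/c ≈ 2.39 × 10^-3 eV/c.

2.39 × 10^-3 eV/c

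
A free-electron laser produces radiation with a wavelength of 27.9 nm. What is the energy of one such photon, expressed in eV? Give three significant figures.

44.4 eV

In SI units: λ = 27.9 nm = 2.79 × 10^-8 m.
Apply E = hc/λ: E = 7.120 × 10^-18 J.
Converting to eV: E = 44.44 eV ≈ 44.4 eV.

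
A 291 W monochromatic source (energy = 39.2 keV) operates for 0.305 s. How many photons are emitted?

1.41e16 photons

Total energy: E_total = P·t = 291 × 0.305 = 88.75 J.
Per-photon energy: E = 6.281e-15 J.
N = E_total / E_photon = 1.41e16.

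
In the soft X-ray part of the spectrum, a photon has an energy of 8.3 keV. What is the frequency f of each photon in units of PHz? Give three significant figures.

First convert: E = 8.3 keV = 1.3298e-15 J.
Since f = E/h for a photon, f = 2.007e18 Hz.
Converting to PHz: f = 2007 PHz ≈ 2010 PHz.

2010 PHz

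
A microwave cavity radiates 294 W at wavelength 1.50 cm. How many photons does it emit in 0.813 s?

Total energy: E_total = P·t = 294 × 0.813 = 239.0 J.
Per-photon energy: E = 1.324e-23 J.
N = E_total / E_photon = 1.80e25.

1.80e25 photons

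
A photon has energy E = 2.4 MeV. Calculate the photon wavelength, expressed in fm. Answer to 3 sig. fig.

Take h = 6.62607015e-34 J·s, c = 2.99792458e8 m/s, 1 eV = 1.602176634e-19 J.
Convert to SI: E = 2.4 MeV = 3.8452e-13 J.
For a photon λ = hc/E, so λ = 5.166e-13 m.
Converting to fm: λ = 516.6 fm ≈ 517 fm.

517 fm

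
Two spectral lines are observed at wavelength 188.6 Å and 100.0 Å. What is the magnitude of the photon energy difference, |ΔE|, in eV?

Using E = hc/λ: E₁ = 1.0533 × 10^-17 J, E₂ = 1.9864 × 10^-17 J.
|ΔE| = |1.0533 × 10^-17 − 1.9864 × 10^-17| = 9.33 × 10^-18 J = 58.2 eV.

58.2 eV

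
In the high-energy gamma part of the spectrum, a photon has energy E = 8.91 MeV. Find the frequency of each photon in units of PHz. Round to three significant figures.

2.15 × 10^6 PHz

Take h = 6.62607015 × 10^-34 J·s, 1 eV = 1.602176634 × 10^-19 J.
Convert to SI: E = 8.91 MeV = 1.4275 × 10^-12 J.
For a photon f = E/h, so f = 2.154 × 10^21 Hz.
Converting to PHz: f = 2.154 × 10^6 PHz ≈ 2.15 × 10^6 PHz.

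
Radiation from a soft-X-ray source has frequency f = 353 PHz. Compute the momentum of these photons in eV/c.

In SI units: f = 353 PHz = 3.53e17 Hz.
Apply p = hf/c: p = 7.802e-25 kg·m/s.
Converting to eV/c: p = 1460 eV/c ≈ 1460 eV/c.

1460 eV/c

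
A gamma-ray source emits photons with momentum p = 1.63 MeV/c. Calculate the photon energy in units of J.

2.61e-13 J

(c = 2.99792458e8 m/s, 1 eV = 1.602176634e-19 J.)
Convert to SI: p = 1.63 MeV/c = 8.7112e-22 kg·m/s.
Since E = pc for a photon, E = 2.612e-13 J.
So E ≈ 2.61e-13 J.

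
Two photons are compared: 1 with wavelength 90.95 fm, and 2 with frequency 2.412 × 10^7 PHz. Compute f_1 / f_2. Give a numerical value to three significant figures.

0.137

f_1 = 3.296 × 10^21 Hz (from wavelength = 90.95 fm, via f = c/λ).
f_2 = 2.412 × 10^22 Hz (from frequency = 2.412 × 10^7 PHz, via f given directly).
Ratio = 3.296 × 10^21 / 2.412 × 10^22 = 0.137.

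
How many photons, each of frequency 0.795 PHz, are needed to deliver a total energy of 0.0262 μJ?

Per-photon energy: E = 5.268e-19 J (from frequency = 0.795 PHz).
N = E_total / E_photon = 2.62e-8 J / 5.268e-19 J = 4.97e10.

4.97e10 photons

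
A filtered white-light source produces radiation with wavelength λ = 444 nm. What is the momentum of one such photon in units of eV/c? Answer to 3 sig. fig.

2.79 eV/c

(h = 6.62607015e-34 J·s, c = 2.99792458e8 m/s, 1 eV = 1.602176634e-19 J.)
In SI units: λ = 444 nm = 4.44e-7 m.
Since p = h/λ for a photon, p = 1.492e-27 kg·m/s.
Converting to eV/c: p = 2.792 eV/c ≈ 2.79 eV/c.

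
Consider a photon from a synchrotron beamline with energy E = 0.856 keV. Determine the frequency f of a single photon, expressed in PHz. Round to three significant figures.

Use h = 6.62607015 × 10^-34 J·s, 1 eV = 1.602176634 × 10^-19 J.
In SI units: E = 0.856 keV = 1.3715 × 10^-16 J.
Since f = E/h for a photon, f = 2.070 × 10^17 Hz.
Converting to PHz: f = 207.0 PHz ≈ 207 PHz.

207 PHz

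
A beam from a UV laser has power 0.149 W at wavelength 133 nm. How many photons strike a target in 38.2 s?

3.81 × 10^18 photons

Total energy: E_total = P·t = 0.149 × 38.2 = 5.692 J.
Per-photon energy: E = 1.494 × 10^-18 J.
N = E_total / E_photon = 3.81 × 10^18.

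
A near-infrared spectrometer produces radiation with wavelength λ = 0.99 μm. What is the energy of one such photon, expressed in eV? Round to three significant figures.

1.25 eV

First convert: λ = 0.99 μm = 9.9e-7 m.
Apply E = hc/λ: E = 2.007e-19 J.
Converting to eV: E = 1.252 eV ≈ 1.25 eV.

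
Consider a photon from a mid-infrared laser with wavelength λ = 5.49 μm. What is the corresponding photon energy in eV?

0.226 eV

In SI units: λ = 5.49 μm = 5.49 × 10^-6 m.
The photon relation is E = hc/λ, giving E = 3.618 × 10^-20 J.
Converting to eV: E = 0.2258 eV ≈ 0.226 eV.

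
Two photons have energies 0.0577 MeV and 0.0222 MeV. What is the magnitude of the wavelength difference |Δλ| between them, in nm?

Using λ = hc/E: λ₁ = 2.149·10^-11 m, λ₂ = 5.585·10^-11 m.
|Δλ| = |2.149·10^-11 − 5.585·10^-11| = 3.44·10^-11 m = 0.0344 nm.

0.0344 nm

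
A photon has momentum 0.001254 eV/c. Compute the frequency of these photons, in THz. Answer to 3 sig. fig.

0.303 THz

Convert to SI: p = 0.001254 eV/c = 6.7017e-31 kg·m/s.
Apply f = pc/h: f = 3.032e11 Hz.
Converting to THz: f = 0.3032 THz ≈ 0.303 THz.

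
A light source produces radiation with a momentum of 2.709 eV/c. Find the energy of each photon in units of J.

Convert to SI: p = 2.709 eV/c = 1.4478e-27 kg·m/s.
The photon relation is E = pc, giving E = 4.340e-19 J.
So E ≈ 4.34e-19 J.

4.34e-19 J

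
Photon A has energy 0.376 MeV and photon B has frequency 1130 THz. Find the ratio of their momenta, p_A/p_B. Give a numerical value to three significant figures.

8.05 × 10^4

p_A = 2.009 × 10^-22 kg·m/s (from energy = 0.376 MeV, via p = E/c).
p_B = 2.498 × 10^-27 kg·m/s (from frequency = 1130 THz, via p = hf/c).
Ratio = 2.009 × 10^-22 / 2.498 × 10^-27 = 8.05 × 10^4.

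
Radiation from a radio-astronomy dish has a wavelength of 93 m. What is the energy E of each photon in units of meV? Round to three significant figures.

1.33e-5 meV

Take h = 6.62607015e-34 J·s, c = 2.99792458e8 m/s, 1 eV = 1.602176634e-19 J.
Since E = hc/λ for a photon, E = 2.136e-27 J.
Converting to meV: E = 1.333e-5 meV ≈ 1.33e-5 meV.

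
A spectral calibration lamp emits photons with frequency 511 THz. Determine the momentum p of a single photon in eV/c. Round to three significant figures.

2.11 eV/c

First convert: f = 511 THz = 5.11e14 Hz.
For a photon p = hf/c, so p = 1.129e-27 kg·m/s.
Converting to eV/c: p = 2.113 eV/c ≈ 2.11 eV/c.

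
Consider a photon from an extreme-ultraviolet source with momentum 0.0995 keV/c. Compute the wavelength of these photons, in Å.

First convert: p = 0.0995 keV/c = 5.3176e-26 kg·m/s.
The photon relation is λ = h/p, giving λ = 1.246e-8 m.
Converting to Å: λ = 124.6 Å ≈ 125 Å.

125 Å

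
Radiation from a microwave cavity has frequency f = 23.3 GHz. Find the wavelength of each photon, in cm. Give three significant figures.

Use c = 2.99792458·10^8 m/s.
First convert: f = 23.3 GHz = 2.33·10^10 Hz.
For a photon λ = c/f, so λ = 0.01287 m.
Converting to cm: λ = 1.287 cm ≈ 1.29 cm.

1.29 cm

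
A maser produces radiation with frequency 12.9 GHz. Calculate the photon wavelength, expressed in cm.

In SI units: f = 12.9 GHz = 1.29 × 10^10 Hz.
Apply λ = c/f: λ = 0.02324 m.
Converting to cm: λ = 2.324 cm ≈ 2.32 cm.

2.32 cm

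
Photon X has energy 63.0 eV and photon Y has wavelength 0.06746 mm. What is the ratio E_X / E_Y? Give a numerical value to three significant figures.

3430

E_X = 1.009e-17 J (from energy = 63.0 eV, via E given directly).
E_Y = 2.945e-21 J (from wavelength = 0.06746 mm, via E = hc/λ).
Ratio = 1.009e-17 / 2.945e-21 = 3430.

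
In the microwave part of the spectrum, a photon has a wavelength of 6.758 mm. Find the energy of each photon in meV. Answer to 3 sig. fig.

Take h = 6.62607015e-34 J·s, c = 2.99792458e8 m/s, 1 eV = 1.602176634e-19 J.
First convert: λ = 6.758 mm = 0.006758 m.
Apply E = hc/λ: E = 2.939e-23 J.
Converting to meV: E = 0.1835 meV ≈ 0.183 meV.

0.183 meV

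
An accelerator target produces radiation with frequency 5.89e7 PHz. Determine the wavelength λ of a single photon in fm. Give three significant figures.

(c = 2.99792458e8 m/s.)
In SI units: f = 5.89e7 PHz = 5.89e22 Hz.
Since λ = c/f for a photon, λ = 5.090e-15 m.
Converting to fm: λ = 5.090 fm ≈ 5.09 fm.

5.09 fm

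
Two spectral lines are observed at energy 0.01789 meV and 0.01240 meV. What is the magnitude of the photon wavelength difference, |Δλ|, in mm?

30.7 mm

Using λ = hc/E: λ₁ = 0.069304 m, λ₂ = 0.099987 m.
|Δλ| = |0.069304 − 0.099987| = 0.0307 m = 30.7 mm.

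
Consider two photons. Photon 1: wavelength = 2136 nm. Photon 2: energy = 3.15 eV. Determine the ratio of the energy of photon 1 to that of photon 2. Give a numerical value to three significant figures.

E_1 = 9.300 × 10^-20 J (from wavelength = 2136 nm, via E = hc/λ).
E_2 = 5.047 × 10^-19 J (from energy = 3.15 eV, via E given directly).
Ratio = 9.300 × 10^-20 / 5.047 × 10^-19 = 0.184.

0.184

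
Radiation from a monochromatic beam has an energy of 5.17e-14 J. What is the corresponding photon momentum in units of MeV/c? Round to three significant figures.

(c = 2.99792458e8 m/s, 1 eV = 1.602176634e-19 J.)
Apply p = E/c: p = 1.725e-22 kg·m/s.
Converting to MeV/c: p = 0.3227 MeV/c ≈ 0.323 MeV/c.

0.323 MeV/c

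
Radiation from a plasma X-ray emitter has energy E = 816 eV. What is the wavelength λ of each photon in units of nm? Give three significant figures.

Convert to SI: E = 816 eV = 1.3074e-16 J.
The photon relation is λ = hc/E, giving λ = 1.519e-9 m.
Converting to nm: λ = 1.519 nm ≈ 1.52 nm.

1.52 nm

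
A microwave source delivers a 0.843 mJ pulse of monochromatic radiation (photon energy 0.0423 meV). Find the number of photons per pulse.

1.24·10^20 photons

Per-photon energy: E = 6.777·10^-24 J (from energy = 0.0423 meV).
N = E_total / E_photon = 8.43·10^-4 J / 6.777·10^-24 J = 1.24·10^20.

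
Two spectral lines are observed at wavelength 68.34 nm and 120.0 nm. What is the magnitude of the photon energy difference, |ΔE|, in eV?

7.81 eV

Using E = hc/λ: E₁ = 2.9067e-18 J, E₂ = 1.6554e-18 J.
|ΔE| = |2.9067e-18 − 1.6554e-18| = 1.25e-18 J = 7.81 eV.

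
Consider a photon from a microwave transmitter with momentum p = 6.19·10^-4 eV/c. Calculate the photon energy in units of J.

9.92·10^-23 J

(c = 2.99792458·10^8 m/s, 1 eV = 1.602176634·10^-19 J.)
Convert to SI: p = 6.19·10^-4 eV/c = 3.3081·10^-31 kg·m/s.
Apply E = pc: E = 9.917·10^-23 J.
So E ≈ 9.92·10^-23 J.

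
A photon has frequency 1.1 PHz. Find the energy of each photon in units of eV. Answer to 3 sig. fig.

Take h = 6.62607015·10^-34 J·s, 1 eV = 1.602176634·10^-19 J.
First convert: f = 1.1 PHz = 1.1·10^15 Hz.
The photon relation is E = hf, giving E = 7.289·10^-19 J.
Converting to eV: E = 4.549 eV ≈ 4.55 eV.

4.55 eV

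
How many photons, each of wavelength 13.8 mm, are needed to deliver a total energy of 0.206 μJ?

1.43e16 photons

Per-photon energy: E = 1.439e-23 J (from wavelength = 13.8 mm).
N = E_total / E_photon = 2.06e-7 J / 1.439e-23 J = 1.43e16.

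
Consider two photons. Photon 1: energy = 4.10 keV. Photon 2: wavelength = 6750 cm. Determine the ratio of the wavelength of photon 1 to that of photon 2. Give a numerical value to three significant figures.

λ_1 = 3.024·10^-10 m (from energy = 4.10 keV, via λ = hc/E).
λ_2 = 67.50 m (from wavelength = 6750 cm, via λ given directly).
Ratio = 3.024·10^-10 / 67.50 = 4.48·10^-12.

4.48·10^-12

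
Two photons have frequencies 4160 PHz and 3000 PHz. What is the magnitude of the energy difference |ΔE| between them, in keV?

Using E = hf: E₁ = 2.756 × 10^-15 J, E₂ = 1.988 × 10^-15 J.
|ΔE| = |2.756 × 10^-15 − 1.988 × 10^-15| = 7.69 × 10^-16 J = 4.80 keV.

4.80 keV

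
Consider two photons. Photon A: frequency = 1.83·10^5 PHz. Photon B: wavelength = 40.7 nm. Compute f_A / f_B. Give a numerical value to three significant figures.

2.48·10^4

f_A = 1.830·10^20 Hz (from frequency = 1.83·10^5 PHz, via f given directly).
f_B = 7.366·10^15 Hz (from wavelength = 40.7 nm, via f = c/λ).
Ratio = 1.830·10^20 / 7.366·10^15 = 2.48·10^4.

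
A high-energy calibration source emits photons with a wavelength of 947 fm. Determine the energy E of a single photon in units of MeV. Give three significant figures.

Take h = 6.62607015·10^-34 J·s, c = 2.99792458·10^8 m/s, 1 eV = 1.602176634·10^-19 J.
First convert: λ = 947 fm = 9.47·10^-13 m.
For a photon E = hc/λ, so E = 2.098·10^-13 J.
Converting to MeV: E = 1.309 MeV ≈ 1.31 MeV.

1.31 MeV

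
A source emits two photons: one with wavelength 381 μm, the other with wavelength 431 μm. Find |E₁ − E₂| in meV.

0.378 meV

Using E = hc/λ: E₁ = 5.214 × 10^-22 J, E₂ = 4.609 × 10^-22 J.
|ΔE| = |5.214 × 10^-22 − 4.609 × 10^-22| = 6.05 × 10^-23 J = 0.378 meV.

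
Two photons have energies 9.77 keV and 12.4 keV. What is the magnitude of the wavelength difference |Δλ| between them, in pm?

26.9 pm

Using λ = hc/E: λ₁ = 1.269 × 10^-10 m, λ₂ = 9.999 × 10^-11 m.
|Δλ| = |1.269 × 10^-10 − 9.999 × 10^-11| = 2.69 × 10^-11 m = 26.9 pm.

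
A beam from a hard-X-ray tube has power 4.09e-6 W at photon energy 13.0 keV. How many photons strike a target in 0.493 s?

9.68e8 photons

Total energy: E_total = P·t = 4.09e-6 × 0.493 = 2.016e-6 J.
Per-photon energy: E = 2.083e-15 J.
N = E_total / E_photon = 9.68e8.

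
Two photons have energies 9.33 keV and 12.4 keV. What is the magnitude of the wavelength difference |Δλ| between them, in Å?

Using λ = hc/E: λ₁ = 1.329e-10 m, λ₂ = 9.999e-11 m.
|Δλ| = |1.329e-10 − 9.999e-11| = 3.29e-11 m = 0.329 Å.

0.329 Å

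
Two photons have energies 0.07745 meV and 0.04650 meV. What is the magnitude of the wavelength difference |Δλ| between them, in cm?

Using λ = hc/E: λ₁ = 0.016008 m, λ₂ = 0.026663 m.
|Δλ| = |0.016008 − 0.026663| = 0.0107 m = 1.07 cm.

1.07 cm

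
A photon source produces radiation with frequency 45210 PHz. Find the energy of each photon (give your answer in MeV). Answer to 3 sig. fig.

0.187 MeV

Use h = 6.62607015e-34 J·s, 1 eV = 1.602176634e-19 J.
In SI units: f = 45210 PHz = 4.521e19 Hz.
For a photon E = hf, so E = 2.996e-14 J.
Converting to MeV: E = 0.1870 MeV ≈ 0.187 MeV.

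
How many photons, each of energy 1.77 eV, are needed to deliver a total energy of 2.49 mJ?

8.78 × 10^15 photons

Per-photon energy: E = 2.836 × 10^-19 J (from energy = 1.77 eV).
N = E_total / E_photon = 0.00249 J / 2.836 × 10^-19 J = 8.78 × 10^15.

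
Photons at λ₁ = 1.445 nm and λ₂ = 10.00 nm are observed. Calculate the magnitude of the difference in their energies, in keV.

Using E = hc/λ: E₁ = 1.3747·10^-16 J, E₂ = 1.9864·10^-17 J.
|ΔE| = |1.3747·10^-16 − 1.9864·10^-17| = 1.18·10^-16 J = 0.734 keV.

0.734 keV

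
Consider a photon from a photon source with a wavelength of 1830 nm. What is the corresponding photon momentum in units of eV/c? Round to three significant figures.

Use h = 6.62607015·10^-34 J·s, c = 2.99792458·10^8 m/s, 1 eV = 1.602176634·10^-19 J.
First convert: λ = 1830 nm = 1.83·10^-6 m.
For a photon p = h/λ, so p = 3.621·10^-28 kg·m/s.
Converting to eV/c: p = 0.6775 eV/c ≈ 0.678 eV/c.

0.678 eV/c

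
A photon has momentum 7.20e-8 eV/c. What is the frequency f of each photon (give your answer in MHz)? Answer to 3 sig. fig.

17.4 MHz

Use h = 6.62607015e-34 J·s, c = 2.99792458e8 m/s, 1 eV = 1.602176634e-19 J.
In SI units: p = 7.20e-8 eV/c = 3.8479e-35 kg·m/s.
The photon relation is f = pc/h, giving f = 1.741e7 Hz.
Converting to MHz: f = 17.41 MHz ≈ 17.4 MHz.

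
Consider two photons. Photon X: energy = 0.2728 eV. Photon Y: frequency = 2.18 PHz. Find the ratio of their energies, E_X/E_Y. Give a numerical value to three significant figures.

E_X = 4.371e-20 J (from energy = 0.2728 eV, via E given directly).
E_Y = 1.444e-18 J (from frequency = 2.18 PHz, via E = hf).
Ratio = 4.371e-20 / 1.444e-18 = 0.0303.

0.0303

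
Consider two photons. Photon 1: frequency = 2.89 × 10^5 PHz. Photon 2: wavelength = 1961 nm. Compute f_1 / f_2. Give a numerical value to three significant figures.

f_1 = 2.890 × 10^20 Hz (from frequency = 2.89 × 10^5 PHz, via f given directly).
f_2 = 1.529 × 10^14 Hz (from wavelength = 1961 nm, via f = c/λ).
Ratio = 2.890 × 10^20 / 1.529 × 10^14 = 1.89 × 10^6.

1.89 × 10^6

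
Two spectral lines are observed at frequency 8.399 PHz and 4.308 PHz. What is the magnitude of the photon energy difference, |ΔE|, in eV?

Using E = hf: E₁ = 5.5652 × 10^-18 J, E₂ = 2.8545 × 10^-18 J.
|ΔE| = |5.5652 × 10^-18 − 2.8545 × 10^-18| = 2.71 × 10^-18 J = 16.9 eV.

16.9 eV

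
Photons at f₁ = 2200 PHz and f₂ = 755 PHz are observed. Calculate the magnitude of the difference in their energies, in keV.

Using E = hf: E₁ = 1.458e-15 J, E₂ = 5.003e-16 J.
|ΔE| = |1.458e-15 − 5.003e-16| = 9.57e-16 J = 5.98 keV.

5.98 keV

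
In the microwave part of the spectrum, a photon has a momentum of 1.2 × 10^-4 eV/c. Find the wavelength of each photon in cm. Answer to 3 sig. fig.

Use h = 6.62607015 × 10^-34 J·s, c = 2.99792458 × 10^8 m/s, 1 eV = 1.602176634 × 10^-19 J.
In SI units: p = 1.2 × 10^-4 eV/c = 6.4131 × 10^-32 kg·m/s.
The photon relation is λ = h/p, giving λ = 0.01033 m.
Converting to cm: λ = 1.033 cm ≈ 1.03 cm.

1.03 cm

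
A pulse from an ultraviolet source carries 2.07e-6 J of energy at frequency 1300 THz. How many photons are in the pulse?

Per-photon energy: E = 8.614e-19 J (from frequency = 1300 THz).
N = E_total / E_photon = 2.07e-6 J / 8.614e-19 J = 2.40e12.

2.40e12 photons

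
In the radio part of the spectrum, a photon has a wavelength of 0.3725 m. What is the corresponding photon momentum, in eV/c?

3.33e-6 eV/c

Since p = h/λ for a photon, p = 1.779e-33 kg·m/s.
Converting to eV/c: p = 3.328e-6 eV/c ≈ 3.33e-6 eV/c.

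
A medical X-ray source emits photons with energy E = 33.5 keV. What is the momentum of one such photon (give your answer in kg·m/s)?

1.79e-23 kg·m/s

First convert: E = 33.5 keV = 5.3673e-15 J.
For a photon p = E/c, so p = 1.790e-23 kg·m/s.
So p ≈ 1.79e-23 kg·m/s.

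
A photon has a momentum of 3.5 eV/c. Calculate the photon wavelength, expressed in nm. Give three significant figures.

354 nm

(h = 6.62607015e-34 J·s, c = 2.99792458e8 m/s, 1 eV = 1.602176634e-19 J.)
Convert to SI: p = 3.5 eV/c = 1.8705e-27 kg·m/s.
The photon relation is λ = h/p, giving λ = 3.542e-7 m.
Converting to nm: λ = 354.2 nm ≈ 354 nm.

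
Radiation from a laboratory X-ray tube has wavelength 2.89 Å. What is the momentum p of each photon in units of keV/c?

4.29 keV/c

(h = 6.62607015·10^-34 J·s, c = 2.99792458·10^8 m/s, 1 eV = 1.602176634·10^-19 J.)
In SI units: λ = 2.89 Å = 2.89·10^-10 m.
Since p = h/λ for a photon, p = 2.293·10^-24 kg·m/s.
Converting to keV/c: p = 4.290 keV/c ≈ 4.29 keV/c.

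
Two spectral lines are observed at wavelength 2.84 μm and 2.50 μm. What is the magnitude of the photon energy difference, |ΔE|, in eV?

0.0594 eV

Using E = hc/λ: E₁ = 6.995e-20 J, E₂ = 7.946e-20 J.
|ΔE| = |6.995e-20 − 7.946e-20| = 9.51e-21 J = 0.0594 eV.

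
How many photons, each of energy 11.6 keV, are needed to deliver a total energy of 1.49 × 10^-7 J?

8.02 × 10^7 photons

Per-photon energy: E = 1.859 × 10^-15 J (from energy = 11.6 keV).
N = E_total / E_photon = 1.49 × 10^-7 J / 1.859 × 10^-15 J = 8.02 × 10^7.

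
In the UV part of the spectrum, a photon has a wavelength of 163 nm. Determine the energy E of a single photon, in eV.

First convert: λ = 163 nm = 1.63e-7 m.
Apply E = hc/λ: E = 1.219e-18 J.
Converting to eV: E = 7.606 eV ≈ 7.61 eV.

7.61 eV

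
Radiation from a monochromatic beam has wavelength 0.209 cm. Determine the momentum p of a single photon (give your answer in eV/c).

5.93e-4 eV/c

Use h = 6.62607015e-34 J·s, c = 2.99792458e8 m/s, 1 eV = 1.602176634e-19 J.
Convert to SI: λ = 0.209 cm = 0.00209 m.
Apply p = h/λ: p = 3.170e-31 kg·m/s.
Converting to eV/c: p = 5.932e-4 eV/c ≈ 5.93e-4 eV/c.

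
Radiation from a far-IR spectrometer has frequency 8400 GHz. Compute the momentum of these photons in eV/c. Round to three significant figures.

Use h = 6.62607015e-34 J·s, c = 2.99792458e8 m/s, 1 eV = 1.602176634e-19 J.
Convert to SI: f = 8400 GHz = 8.4e12 Hz.
The photon relation is p = hf/c, giving p = 1.857e-29 kg·m/s.
Converting to eV/c: p = 0.03474 eV/c ≈ 0.0347 eV/c.

0.0347 eV/c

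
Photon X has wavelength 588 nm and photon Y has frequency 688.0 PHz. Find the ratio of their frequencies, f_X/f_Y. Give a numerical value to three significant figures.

7.41e-4

f_X = 5.099e14 Hz (from wavelength = 588 nm, via f = c/λ).
f_Y = 6.880e17 Hz (from frequency = 688.0 PHz, via f given directly).
Ratio = 5.099e14 / 6.880e17 = 7.41e-4.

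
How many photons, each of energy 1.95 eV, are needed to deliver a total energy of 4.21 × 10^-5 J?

Per-photon energy: E = 3.124 × 10^-19 J (from energy = 1.95 eV).
N = E_total / E_photon = 4.21 × 10^-5 J / 3.124 × 10^-19 J = 1.35 × 10^14.

1.35 × 10^14 photons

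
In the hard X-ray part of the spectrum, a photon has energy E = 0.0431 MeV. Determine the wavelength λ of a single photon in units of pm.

28.8 pm

First convert: E = 0.0431 MeV = 6.9054·10^-15 J.
Since λ = hc/E for a photon, λ = 2.877·10^-11 m.
Converting to pm: λ = 28.77 pm ≈ 28.8 pm.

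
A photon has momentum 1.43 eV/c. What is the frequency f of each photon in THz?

Use h = 6.62607015 × 10^-34 J·s, c = 2.99792458 × 10^8 m/s, 1 eV = 1.602176634 × 10^-19 J.
In SI units: p = 1.43 eV/c = 7.6423 × 10^-28 kg·m/s.
Since f = pc/h for a photon, f = 3.458 × 10^14 Hz.
Converting to THz: f = 345.8 THz ≈ 346 THz.

346 THz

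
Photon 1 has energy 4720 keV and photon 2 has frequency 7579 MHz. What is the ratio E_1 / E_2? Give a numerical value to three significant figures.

1.51e11

E_1 = 7.562e-13 J (from energy = 4720 keV, via E given directly).
E_2 = 5.022e-24 J (from frequency = 7579 MHz, via E = hf).
Ratio = 7.562e-13 / 5.022e-24 = 1.51e11.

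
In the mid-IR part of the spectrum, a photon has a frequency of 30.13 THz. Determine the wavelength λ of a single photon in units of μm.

9.95 μm

Take c = 2.99792458 × 10^8 m/s.
First convert: f = 30.13 THz = 3.013 × 10^13 Hz.
For a photon λ = c/f, so λ = 9.950 × 10^-6 m.
Converting to μm: λ = 9.950 μm ≈ 9.95 μm.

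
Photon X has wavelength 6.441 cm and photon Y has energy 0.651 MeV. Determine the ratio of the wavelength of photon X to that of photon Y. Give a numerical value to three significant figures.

3.38e10

λ_X = 0.06441 m (from wavelength = 6.441 cm, via λ given directly).
λ_Y = 1.905e-12 m (from energy = 0.651 MeV, via λ = hc/E).
Ratio = 0.06441 / 1.905e-12 = 3.38e10.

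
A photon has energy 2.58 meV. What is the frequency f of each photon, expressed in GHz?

Use h = 6.62607015·10^-34 J·s, 1 eV = 1.602176634·10^-19 J.
First convert: E = 2.58 meV = 4.1336·10^-22 J.
For a photon f = E/h, so f = 6.238·10^11 Hz.
Converting to GHz: f = 623.8 GHz ≈ 624 GHz.

624 GHz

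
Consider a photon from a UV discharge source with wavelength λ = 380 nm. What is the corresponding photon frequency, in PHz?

0.789 PHz

Take c = 2.99792458e8 m/s.
Convert to SI: λ = 380 nm = 3.80e-7 m.
The photon relation is f = c/λ, giving f = 7.889e14 Hz.
Converting to PHz: f = 0.7889 PHz ≈ 0.789 PHz.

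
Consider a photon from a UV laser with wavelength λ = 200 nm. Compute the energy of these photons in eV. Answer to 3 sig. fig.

6.20 eV

In SI units: λ = 200 nm = 2.0·10^-7 m.
For a photon E = hc/λ, so E = 9.932·10^-19 J.
Converting to eV: E = 6.199 eV ≈ 6.20 eV.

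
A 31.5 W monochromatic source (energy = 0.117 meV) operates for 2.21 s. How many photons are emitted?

3.71 × 10^24 photons

Total energy: E_total = P·t = 31.5 × 2.21 = 69.61 J.
Per-photon energy: E = 1.875 × 10^-23 J.
N = E_total / E_photon = 3.71 × 10^24.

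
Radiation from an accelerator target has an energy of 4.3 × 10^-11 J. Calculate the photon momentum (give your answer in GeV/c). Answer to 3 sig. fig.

0.268 GeV/c

For a photon p = E/c, so p = 1.434 × 10^-19 kg·m/s.
Converting to GeV/c: p = 0.2684 GeV/c ≈ 0.268 GeV/c.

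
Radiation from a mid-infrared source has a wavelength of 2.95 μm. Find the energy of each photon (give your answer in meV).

Convert to SI: λ = 2.95 μm = 2.95 × 10^-6 m.
Since E = hc/λ for a photon, E = 6.734 × 10^-20 J.
Converting to meV: E = 420.3 meV ≈ 420 meV.

420 meV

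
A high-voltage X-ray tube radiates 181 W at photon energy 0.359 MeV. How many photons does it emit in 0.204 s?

Total energy: E_total = P·t = 181 × 0.204 = 36.92 J.
Per-photon energy: E = 5.752·10^-14 J.
N = E_total / E_photon = 6.42·10^14.

6.42·10^14 photons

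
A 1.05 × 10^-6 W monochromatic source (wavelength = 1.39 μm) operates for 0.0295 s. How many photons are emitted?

2.17 × 10^11 photons

Total energy: E_total = P·t = 1.05 × 10^-6 × 0.0295 = 3.097 × 10^-8 J.
Per-photon energy: E = 1.429 × 10^-19 J.
N = E_total / E_photon = 2.17 × 10^11.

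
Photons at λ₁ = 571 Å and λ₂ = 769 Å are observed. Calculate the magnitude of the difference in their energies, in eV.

5.59 eV

Using E = hc/λ: E₁ = 3.479e-18 J, E₂ = 2.583e-18 J.
|ΔE| = |3.479e-18 − 2.583e-18| = 8.96e-19 J = 5.59 eV.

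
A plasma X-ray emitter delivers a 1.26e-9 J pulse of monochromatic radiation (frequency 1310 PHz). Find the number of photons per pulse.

1.45e6 photons

Per-photon energy: E = 8.680e-16 J (from frequency = 1310 PHz).
N = E_total / E_photon = 1.26e-9 J / 8.680e-16 J = 1.45e6.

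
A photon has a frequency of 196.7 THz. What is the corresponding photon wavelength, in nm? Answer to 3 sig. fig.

1520 nm

Take c = 2.99792458·10^8 m/s.
First convert: f = 196.7 THz = 1.967·10^14 Hz.
For a photon λ = c/f, so λ = 1.524·10^-6 m.
Converting to nm: λ = 1524 nm ≈ 1520 nm.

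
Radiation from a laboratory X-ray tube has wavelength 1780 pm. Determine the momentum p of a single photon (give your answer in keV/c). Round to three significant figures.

(h = 6.62607015 × 10^-34 J·s, c = 2.99792458 × 10^8 m/s, 1 eV = 1.602176634 × 10^-19 J.)
In SI units: λ = 1780 pm = 1.78 × 10^-9 m.
The photon relation is p = h/λ, giving p = 3.723 × 10^-25 kg·m/s.
Converting to keV/c: p = 0.6965 keV/c ≈ 0.697 keV/c.

0.697 keV/c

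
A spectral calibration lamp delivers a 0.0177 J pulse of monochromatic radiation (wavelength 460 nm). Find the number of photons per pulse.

Per-photon energy: E = 4.318e-19 J (from wavelength = 460 nm).
N = E_total / E_photon = 0.0177 J / 4.318e-19 J = 4.10e16.

4.10e16 photons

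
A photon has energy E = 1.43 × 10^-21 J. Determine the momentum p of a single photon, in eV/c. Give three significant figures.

(c = 2.99792458 × 10^8 m/s, 1 eV = 1.602176634 × 10^-19 J.)
The photon relation is p = E/c, giving p = 4.770 × 10^-30 kg·m/s.
Converting to eV/c: p = 0.008925 eV/c ≈ 8.93 × 10^-3 eV/c.

8.93 × 10^-3 eV/c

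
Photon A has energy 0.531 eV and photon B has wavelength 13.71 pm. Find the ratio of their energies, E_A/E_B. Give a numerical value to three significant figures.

5.87e-6

E_A = 8.508e-20 J (from energy = 0.531 eV, via E given directly).
E_B = 1.449e-14 J (from wavelength = 13.71 pm, via E = hc/λ).
Ratio = 8.508e-20 / 1.449e-14 = 5.87e-6.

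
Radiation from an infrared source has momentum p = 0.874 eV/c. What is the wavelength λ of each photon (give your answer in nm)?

1420 nm

In SI units: p = 0.874 eV/c = 4.6709e-28 kg·m/s.
For a photon λ = h/p, so λ = 1.419e-6 m.
Converting to nm: λ = 1419 nm ≈ 1420 nm.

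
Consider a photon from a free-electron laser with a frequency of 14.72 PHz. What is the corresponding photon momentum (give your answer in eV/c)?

Convert to SI: f = 14.72 PHz = 1.472 × 10^16 Hz.
For a photon p = hf/c, so p = 3.253 × 10^-26 kg·m/s.
Converting to eV/c: p = 60.88 eV/c ≈ 60.9 eV/c.

60.9 eV/c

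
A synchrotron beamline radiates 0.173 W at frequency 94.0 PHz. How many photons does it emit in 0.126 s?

3.50·10^14 photons

Total energy: E_total = P·t = 0.173 × 0.126 = 0.02180 J.
Per-photon energy: E = 6.229·10^-17 J.
N = E_total / E_photon = 3.50·10^14.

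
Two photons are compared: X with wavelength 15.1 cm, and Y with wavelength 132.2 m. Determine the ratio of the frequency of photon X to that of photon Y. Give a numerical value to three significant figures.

875

f_X = 1.985e9 Hz (from wavelength = 15.1 cm, via f = c/λ).
f_Y = 2.268e6 Hz (from wavelength = 132.2 m, via f = c/λ).
Ratio = 1.985e9 / 2.268e6 = 875.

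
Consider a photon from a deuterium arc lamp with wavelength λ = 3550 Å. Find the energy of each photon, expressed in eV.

Take h = 6.62607015 × 10^-34 J·s, c = 2.99792458 × 10^8 m/s, 1 eV = 1.602176634 × 10^-19 J.
First convert: λ = 3550 Å = 3.55 × 10^-7 m.
Apply E = hc/λ: E = 5.596 × 10^-19 J.
Converting to eV: E = 3.493 eV ≈ 3.49 eV.

3.49 eV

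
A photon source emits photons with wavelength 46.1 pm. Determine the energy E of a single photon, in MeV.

(h = 6.62607015 × 10^-34 J·s, c = 2.99792458 × 10^8 m/s, 1 eV = 1.602176634 × 10^-19 J.)
First convert: λ = 46.1 pm = 4.61 × 10^-11 m.
Apply E = hc/λ: E = 4.309 × 10^-15 J.
Converting to MeV: E = 0.02689 MeV ≈ 0.0269 MeV.

0.0269 MeV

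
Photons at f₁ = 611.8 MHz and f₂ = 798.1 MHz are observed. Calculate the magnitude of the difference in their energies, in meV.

Using E = hf: E₁ = 4.0538e-25 J, E₂ = 5.2883e-25 J.
|ΔE| = |4.0538e-25 − 5.2883e-25| = 1.23e-25 J = 7.70e-4 meV.

7.70e-4 meV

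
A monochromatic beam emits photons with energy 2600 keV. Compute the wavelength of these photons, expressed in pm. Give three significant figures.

(h = 6.62607015e-34 J·s, c = 2.99792458e8 m/s, 1 eV = 1.602176634e-19 J.)
In SI units: E = 2600 keV = 4.1657e-13 J.
The photon relation is λ = hc/E, giving λ = 4.769e-13 m.
Converting to pm: λ = 0.4769 pm ≈ 0.477 pm.

0.477 pm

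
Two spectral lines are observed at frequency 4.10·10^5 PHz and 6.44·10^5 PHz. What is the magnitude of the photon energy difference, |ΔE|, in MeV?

0.968 MeV

Using E = hf: E₁ = 2.717·10^-13 J, E₂ = 4.267·10^-13 J.
|ΔE| = |2.717·10^-13 − 4.267·10^-13| = 1.55·10^-13 J = 0.968 MeV.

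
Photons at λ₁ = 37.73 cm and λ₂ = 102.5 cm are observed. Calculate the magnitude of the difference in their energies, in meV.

Using E = hc/λ: E₁ = 5.2649 × 10^-25 J, E₂ = 1.9380 × 10^-25 J.
|ΔE| = |5.2649 × 10^-25 − 1.9380 × 10^-25| = 3.33 × 10^-25 J = 2.08 × 10^-3 meV.

2.08 × 10^-3 meV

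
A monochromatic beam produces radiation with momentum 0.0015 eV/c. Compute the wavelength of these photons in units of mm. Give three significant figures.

In SI units: p = 0.0015 eV/c = 8.0164·10^-31 kg·m/s.
Since λ = h/p for a photon, λ = 8.266·10^-4 m.
Converting to mm: λ = 0.8266 mm ≈ 0.827 mm.

0.827 mm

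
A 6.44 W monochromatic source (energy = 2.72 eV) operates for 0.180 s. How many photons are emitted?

Total energy: E_total = P·t = 6.44 × 0.180 = 1.159 J.
Per-photon energy: E = 4.358e-19 J.
N = E_total / E_photon = 2.66e18.

2.66e18 photons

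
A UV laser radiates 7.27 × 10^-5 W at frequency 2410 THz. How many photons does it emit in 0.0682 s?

Total energy: E_total = P·t = 7.27 × 10^-5 × 0.0682 = 4.958 × 10^-6 J.
Per-photon energy: E = 1.597 × 10^-18 J.
N = E_total / E_photon = 3.10 × 10^12.

3.10 × 10^12 photons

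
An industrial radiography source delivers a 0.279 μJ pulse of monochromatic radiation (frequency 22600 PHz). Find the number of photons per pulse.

1.86 × 10^7 photons

Per-photon energy: E = 1.497 × 10^-14 J (from frequency = 22600 PHz).
N = E_total / E_photon = 2.79 × 10^-7 J / 1.497 × 10^-14 J = 1.86 × 10^7.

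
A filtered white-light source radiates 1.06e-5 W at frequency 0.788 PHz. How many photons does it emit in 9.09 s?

Total energy: E_total = P·t = 1.06e-5 × 9.09 = 9.635e-5 J.
Per-photon energy: E = 5.221e-19 J.
N = E_total / E_photon = 1.85e14.

1.85e14 photons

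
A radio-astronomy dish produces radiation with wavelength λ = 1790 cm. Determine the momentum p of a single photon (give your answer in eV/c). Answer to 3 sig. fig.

6.93 × 10^-8 eV/c

Convert to SI: λ = 1790 cm = 17.9 m.
The photon relation is p = h/λ, giving p = 3.702 × 10^-35 kg·m/s.
Converting to eV/c: p = 6.926 × 10^-8 eV/c ≈ 6.93 × 10^-8 eV/c.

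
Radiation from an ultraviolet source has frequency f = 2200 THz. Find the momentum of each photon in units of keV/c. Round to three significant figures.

9.10e-3 keV/c

(h = 6.62607015e-34 J·s, c = 2.99792458e8 m/s, 1 eV = 1.602176634e-19 J.)
First convert: f = 2200 THz = 2.2e15 Hz.
Since p = hf/c for a photon, p = 4.862e-27 kg·m/s.
Converting to keV/c: p = 0.009098 keV/c ≈ 9.10e-3 keV/c.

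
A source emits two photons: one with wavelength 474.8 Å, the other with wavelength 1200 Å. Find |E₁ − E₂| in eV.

Using E = hc/λ: E₁ = 4.1838e-18 J, E₂ = 1.6554e-18 J.
|ΔE| = |4.1838e-18 − 1.6554e-18| = 2.53e-18 J = 15.8 eV.

15.8 eV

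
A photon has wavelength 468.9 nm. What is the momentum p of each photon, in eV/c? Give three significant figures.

2.64 eV/c

Take h = 6.62607015 × 10^-34 J·s, c = 2.99792458 × 10^8 m/s, 1 eV = 1.602176634 × 10^-19 J.
Convert to SI: λ = 468.9 nm = 4.689 × 10^-7 m.
Apply p = h/λ: p = 1.413 × 10^-27 kg·m/s.
Converting to eV/c: p = 2.644 eV/c ≈ 2.64 eV/c.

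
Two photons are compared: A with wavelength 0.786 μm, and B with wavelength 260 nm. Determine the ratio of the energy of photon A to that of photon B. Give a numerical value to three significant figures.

E_A = 2.527 × 10^-19 J (from wavelength = 0.786 μm, via E = hc/λ).
E_B = 7.640 × 10^-19 J (from wavelength = 260 nm, via E = hc/λ).
Ratio = 2.527 × 10^-19 / 7.640 × 10^-19 = 0.331.

0.331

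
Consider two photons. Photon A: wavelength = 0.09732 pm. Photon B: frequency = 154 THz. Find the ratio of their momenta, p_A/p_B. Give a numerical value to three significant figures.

p_A = 6.809e-21 kg·m/s (from wavelength = 0.09732 pm, via p = h/λ).
p_B = 3.404e-28 kg·m/s (from frequency = 154 THz, via p = hf/c).
Ratio = 6.809e-21 / 3.404e-28 = 2.00e7.

2.00e7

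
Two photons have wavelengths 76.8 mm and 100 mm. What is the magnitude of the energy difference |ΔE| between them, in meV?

Using E = hc/λ: E₁ = 2.587 × 10^-24 J, E₂ = 1.986 × 10^-24 J.
|ΔE| = |2.587 × 10^-24 − 1.986 × 10^-24| = 6.00 × 10^-25 J = 3.75 × 10^-3 meV.

3.75 × 10^-3 meV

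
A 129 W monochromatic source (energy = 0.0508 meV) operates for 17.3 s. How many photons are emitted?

2.74·10^26 photons

Total energy: E_total = P·t = 129 × 17.3 = 2232 J.
Per-photon energy: E = 8.139·10^-24 J.
N = E_total / E_photon = 2.74·10^26.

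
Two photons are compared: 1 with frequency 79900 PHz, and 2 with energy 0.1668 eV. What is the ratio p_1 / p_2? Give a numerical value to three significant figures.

p_1 = 1.766e-22 kg·m/s (from frequency = 79900 PHz, via p = hf/c).
p_2 = 8.914e-29 kg·m/s (from energy = 0.1668 eV, via p = E/c).
Ratio = 1.766e-22 / 8.914e-29 = 1.98e6.

1.98e6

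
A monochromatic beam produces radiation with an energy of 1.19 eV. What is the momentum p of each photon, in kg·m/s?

Use c = 2.99792458e8 m/s, 1 eV = 1.602176634e-19 J.
Convert to SI: E = 1.19 eV = 1.9066e-19 J.
For a photon p = E/c, so p = 6.360e-28 kg·m/s.
So p ≈ 6.36e-28 kg·m/s.

6.36e-28 kg·m/s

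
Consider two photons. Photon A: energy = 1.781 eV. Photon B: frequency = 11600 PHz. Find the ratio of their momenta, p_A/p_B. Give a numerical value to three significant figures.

p_A = 9.518 × 10^-28 kg·m/s (from energy = 1.781 eV, via p = E/c).
p_B = 2.564 × 10^-23 kg·m/s (from frequency = 11600 PHz, via p = hf/c).
Ratio = 9.518 × 10^-28 / 2.564 × 10^-23 = 3.71 × 10^-5.

3.71 × 10^-5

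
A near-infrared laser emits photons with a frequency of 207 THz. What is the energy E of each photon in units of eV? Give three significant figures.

0.856 eV

(h = 6.62607015·10^-34 J·s, 1 eV = 1.602176634·10^-19 J.)
In SI units: f = 207 THz = 2.07·10^14 Hz.
Apply E = hf: E = 1.372·10^-19 J.
Converting to eV: E = 0.8561 eV ≈ 0.856 eV.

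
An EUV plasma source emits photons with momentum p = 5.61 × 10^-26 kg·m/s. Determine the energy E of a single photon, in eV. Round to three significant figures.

105 eV

Apply E = pc: E = 1.682 × 10^-17 J.
Converting to eV: E = 105.0 eV ≈ 105 eV.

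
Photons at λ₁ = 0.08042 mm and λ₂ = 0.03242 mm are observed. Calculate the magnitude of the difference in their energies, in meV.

Using E = hc/λ: E₁ = 2.4701·10^-21 J, E₂ = 6.1272·10^-21 J.
|ΔE| = |2.4701·10^-21 − 6.1272·10^-21| = 3.66·10^-21 J = 22.8 meV.

22.8 meV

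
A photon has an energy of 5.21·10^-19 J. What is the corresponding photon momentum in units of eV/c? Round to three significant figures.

3.25 eV/c

Take c = 2.99792458·10^8 m/s, 1 eV = 1.602176634·10^-19 J.
Apply p = E/c: p = 1.738·10^-27 kg·m/s.
Converting to eV/c: p = 3.252 eV/c ≈ 3.25 eV/c.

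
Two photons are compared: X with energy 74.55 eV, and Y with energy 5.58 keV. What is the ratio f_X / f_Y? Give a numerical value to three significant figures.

0.0134

f_X = 1.803 × 10^16 Hz (from energy = 74.55 eV, via f = E/h).
f_Y = 1.349 × 10^18 Hz (from energy = 5.58 keV, via f = E/h).
Ratio = 1.803 × 10^16 / 1.349 × 10^18 = 0.0134.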